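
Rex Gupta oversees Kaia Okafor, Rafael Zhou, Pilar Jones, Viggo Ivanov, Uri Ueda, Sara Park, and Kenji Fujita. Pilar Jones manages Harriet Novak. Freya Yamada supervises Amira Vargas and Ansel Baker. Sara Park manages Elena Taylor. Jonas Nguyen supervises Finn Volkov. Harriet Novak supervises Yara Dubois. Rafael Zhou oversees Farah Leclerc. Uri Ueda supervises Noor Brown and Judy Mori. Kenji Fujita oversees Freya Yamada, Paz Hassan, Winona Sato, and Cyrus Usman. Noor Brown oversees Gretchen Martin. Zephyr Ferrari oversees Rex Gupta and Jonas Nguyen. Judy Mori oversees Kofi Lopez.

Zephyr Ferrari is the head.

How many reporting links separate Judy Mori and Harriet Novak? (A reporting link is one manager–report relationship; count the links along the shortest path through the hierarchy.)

Judy Mori is 2 levels below Rex Gupta, and Harriet Novak is 2 levels below Rex Gupta (their lowest common manager). The shortest path runs up from Judy Mori to Rex Gupta and back down to Harriet Novak: 2 + 2 = 4 links.

4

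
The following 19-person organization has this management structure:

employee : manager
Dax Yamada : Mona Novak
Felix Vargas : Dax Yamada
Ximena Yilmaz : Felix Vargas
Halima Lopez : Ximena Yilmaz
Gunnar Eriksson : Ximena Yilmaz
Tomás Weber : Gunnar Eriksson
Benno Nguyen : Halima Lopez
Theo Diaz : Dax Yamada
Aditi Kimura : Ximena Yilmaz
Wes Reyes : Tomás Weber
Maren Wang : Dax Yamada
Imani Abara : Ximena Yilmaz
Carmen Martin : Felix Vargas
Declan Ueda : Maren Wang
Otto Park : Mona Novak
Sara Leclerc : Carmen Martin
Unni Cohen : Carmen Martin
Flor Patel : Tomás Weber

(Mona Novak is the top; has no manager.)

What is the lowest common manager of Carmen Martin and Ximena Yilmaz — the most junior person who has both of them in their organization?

Carmen Martin's chain of managers is Felix Vargas, Dax Yamada, Mona Novak. Ximena Yilmaz's chain of managers is Felix Vargas, Dax Yamada, Mona Novak. The first manager that appears in both chains is Felix Vargas.

Felix Vargas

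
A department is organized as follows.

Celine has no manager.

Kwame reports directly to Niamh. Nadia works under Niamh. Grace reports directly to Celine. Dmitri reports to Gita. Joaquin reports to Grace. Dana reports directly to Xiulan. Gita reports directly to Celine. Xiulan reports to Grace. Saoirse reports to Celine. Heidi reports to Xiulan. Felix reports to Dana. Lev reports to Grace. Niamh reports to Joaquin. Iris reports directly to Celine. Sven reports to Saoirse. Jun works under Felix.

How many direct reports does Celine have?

Celine directly manages Grace, Saoirse, Gita, Iris. That is 4 direct reports.

4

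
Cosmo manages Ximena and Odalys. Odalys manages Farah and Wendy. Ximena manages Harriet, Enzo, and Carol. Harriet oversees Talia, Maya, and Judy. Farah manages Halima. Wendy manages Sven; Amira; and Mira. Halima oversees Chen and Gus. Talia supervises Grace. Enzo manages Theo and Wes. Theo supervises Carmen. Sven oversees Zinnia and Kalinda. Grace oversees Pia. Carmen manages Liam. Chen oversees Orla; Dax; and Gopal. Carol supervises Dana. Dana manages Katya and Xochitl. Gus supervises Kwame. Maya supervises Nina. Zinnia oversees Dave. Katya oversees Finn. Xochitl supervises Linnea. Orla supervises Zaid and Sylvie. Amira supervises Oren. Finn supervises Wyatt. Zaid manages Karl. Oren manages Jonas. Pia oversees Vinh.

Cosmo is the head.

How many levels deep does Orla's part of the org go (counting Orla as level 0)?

2

The longest chain under Orla runs Orla → Zaid → Karl, which is 2 levels below Orla.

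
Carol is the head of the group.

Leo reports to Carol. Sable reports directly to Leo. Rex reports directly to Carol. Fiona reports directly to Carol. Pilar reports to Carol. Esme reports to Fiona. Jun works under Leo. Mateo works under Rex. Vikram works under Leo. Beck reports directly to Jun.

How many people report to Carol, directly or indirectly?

10

Carol directly manages Leo, Rex, Fiona, Pilar. Under Leo: Vikram, Jun, Beck, Sable (4). Under Rex: Mateo (1). Under Fiona: Esme (1). Pilar has no reports. So Carol's organization is 4 direct reports plus everyone under them: 5 + 2 + 2 + 1 = 10.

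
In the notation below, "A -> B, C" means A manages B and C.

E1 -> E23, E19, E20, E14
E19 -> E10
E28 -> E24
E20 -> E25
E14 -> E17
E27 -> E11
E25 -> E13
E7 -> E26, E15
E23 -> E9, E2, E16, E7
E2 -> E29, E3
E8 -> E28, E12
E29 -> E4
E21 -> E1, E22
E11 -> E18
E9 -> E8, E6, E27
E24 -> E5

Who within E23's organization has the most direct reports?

E23

Direct-report counts within E23's organization: E23 has 4; E7 has 2; E2 has 2; E29 has 1; E9 has 3; E27 has 1; E11 has 1; E8 has 2; E28 has 1; E24 has 1. The largest is 4, held by E23.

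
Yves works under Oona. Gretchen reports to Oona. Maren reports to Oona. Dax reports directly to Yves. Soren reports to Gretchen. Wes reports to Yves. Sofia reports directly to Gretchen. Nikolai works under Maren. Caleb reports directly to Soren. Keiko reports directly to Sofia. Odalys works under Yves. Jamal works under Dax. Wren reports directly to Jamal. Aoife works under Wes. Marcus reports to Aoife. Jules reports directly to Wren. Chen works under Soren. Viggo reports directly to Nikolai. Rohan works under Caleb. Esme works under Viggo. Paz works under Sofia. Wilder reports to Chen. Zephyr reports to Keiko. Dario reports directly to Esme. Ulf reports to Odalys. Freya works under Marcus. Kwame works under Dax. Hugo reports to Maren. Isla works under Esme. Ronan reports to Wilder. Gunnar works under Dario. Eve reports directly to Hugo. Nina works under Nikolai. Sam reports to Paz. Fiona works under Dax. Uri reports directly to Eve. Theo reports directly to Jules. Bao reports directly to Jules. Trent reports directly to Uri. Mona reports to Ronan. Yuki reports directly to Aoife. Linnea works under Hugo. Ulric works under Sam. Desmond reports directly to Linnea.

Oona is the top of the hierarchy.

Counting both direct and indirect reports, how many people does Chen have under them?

3

Chen directly manages Wilder. Under Wilder: Ronan, Mona (2). That's 3 in total.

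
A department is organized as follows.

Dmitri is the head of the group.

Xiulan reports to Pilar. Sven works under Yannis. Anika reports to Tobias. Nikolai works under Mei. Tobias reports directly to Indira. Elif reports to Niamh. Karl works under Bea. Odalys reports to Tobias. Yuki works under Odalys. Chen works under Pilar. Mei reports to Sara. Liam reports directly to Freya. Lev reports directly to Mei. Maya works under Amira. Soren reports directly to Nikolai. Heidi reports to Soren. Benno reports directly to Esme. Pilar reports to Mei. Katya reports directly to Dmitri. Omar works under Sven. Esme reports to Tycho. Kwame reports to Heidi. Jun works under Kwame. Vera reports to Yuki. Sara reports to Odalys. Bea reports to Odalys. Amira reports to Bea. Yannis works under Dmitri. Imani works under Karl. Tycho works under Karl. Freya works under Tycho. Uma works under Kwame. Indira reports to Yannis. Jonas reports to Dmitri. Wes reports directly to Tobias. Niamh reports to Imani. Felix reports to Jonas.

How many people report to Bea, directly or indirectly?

11

Bea directly manages Amira, Karl. Under Amira: Maya (1). Under Karl: Tycho, Esme, Benno, Freya, Liam, Imani, Niamh, Elif (8). So Bea's organization is 2 direct reports plus everyone under them: 2 + 9 = 11.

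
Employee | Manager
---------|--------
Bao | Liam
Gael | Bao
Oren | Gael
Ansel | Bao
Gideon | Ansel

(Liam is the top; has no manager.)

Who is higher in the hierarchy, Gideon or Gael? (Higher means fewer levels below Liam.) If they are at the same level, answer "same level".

Gael

Gideon is 3 levels below Liam; Gael is 2. Gael is higher.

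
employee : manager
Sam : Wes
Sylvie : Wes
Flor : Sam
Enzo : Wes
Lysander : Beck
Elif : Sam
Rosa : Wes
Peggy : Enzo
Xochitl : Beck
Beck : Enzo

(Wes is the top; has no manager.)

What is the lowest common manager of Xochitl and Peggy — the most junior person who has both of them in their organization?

Xochitl's chain of managers is Beck, Enzo, Wes. Peggy's chain of managers is Enzo, Wes. The first manager that appears in both chains is Enzo.

Enzo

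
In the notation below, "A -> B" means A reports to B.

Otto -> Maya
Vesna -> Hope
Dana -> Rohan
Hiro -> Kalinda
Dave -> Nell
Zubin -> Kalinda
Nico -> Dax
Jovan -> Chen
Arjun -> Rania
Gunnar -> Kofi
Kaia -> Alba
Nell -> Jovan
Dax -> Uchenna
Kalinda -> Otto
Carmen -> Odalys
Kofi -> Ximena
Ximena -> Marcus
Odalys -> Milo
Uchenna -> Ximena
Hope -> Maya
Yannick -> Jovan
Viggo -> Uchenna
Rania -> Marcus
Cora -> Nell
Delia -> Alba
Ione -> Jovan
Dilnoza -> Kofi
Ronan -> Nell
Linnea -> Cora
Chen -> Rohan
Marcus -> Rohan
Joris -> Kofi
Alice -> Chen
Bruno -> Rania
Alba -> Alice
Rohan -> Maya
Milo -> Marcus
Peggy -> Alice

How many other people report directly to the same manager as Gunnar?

2

Gunnar reports to Kofi. Kofi's other direct reports are Dilnoza, Joris — 2 peers.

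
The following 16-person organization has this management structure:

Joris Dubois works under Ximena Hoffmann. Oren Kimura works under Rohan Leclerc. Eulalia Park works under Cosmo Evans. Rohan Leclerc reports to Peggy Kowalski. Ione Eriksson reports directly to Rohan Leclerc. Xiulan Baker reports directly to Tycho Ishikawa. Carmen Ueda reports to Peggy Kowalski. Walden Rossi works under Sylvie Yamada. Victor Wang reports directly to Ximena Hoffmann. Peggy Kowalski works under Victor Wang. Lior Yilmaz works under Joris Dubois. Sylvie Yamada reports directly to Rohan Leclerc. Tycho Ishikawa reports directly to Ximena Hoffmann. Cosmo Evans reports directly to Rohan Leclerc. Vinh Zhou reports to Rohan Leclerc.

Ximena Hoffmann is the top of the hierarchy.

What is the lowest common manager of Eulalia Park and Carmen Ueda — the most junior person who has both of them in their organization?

Eulalia Park's chain of managers is Cosmo Evans, Rohan Leclerc, Peggy Kowalski, Victor Wang, Ximena Hoffmann. Carmen Ueda's chain of managers is Peggy Kowalski, Victor Wang, Ximena Hoffmann. The first manager that appears in both chains is Peggy Kowalski.

Peggy Kowalski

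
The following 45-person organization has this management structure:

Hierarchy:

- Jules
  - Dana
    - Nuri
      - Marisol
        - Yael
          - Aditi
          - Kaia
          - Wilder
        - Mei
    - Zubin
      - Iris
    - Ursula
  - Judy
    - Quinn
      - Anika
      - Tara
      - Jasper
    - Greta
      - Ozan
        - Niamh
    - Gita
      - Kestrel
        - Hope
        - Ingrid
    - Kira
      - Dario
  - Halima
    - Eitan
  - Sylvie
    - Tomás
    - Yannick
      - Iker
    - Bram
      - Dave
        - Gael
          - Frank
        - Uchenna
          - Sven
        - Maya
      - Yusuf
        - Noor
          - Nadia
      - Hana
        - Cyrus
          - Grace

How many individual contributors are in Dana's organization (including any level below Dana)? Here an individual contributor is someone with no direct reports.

The people in Dana's organization with no one reporting to them are Ursula, Iris, Mei, Wilder, Kaia, Aditi. That is 6.

6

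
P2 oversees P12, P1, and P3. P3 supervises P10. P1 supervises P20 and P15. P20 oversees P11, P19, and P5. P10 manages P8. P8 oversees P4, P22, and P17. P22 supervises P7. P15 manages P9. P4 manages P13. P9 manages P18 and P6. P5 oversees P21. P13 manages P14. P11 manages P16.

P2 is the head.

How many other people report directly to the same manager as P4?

2

P4 reports to P8. P8's other direct reports are P22, P17 — 2 peers.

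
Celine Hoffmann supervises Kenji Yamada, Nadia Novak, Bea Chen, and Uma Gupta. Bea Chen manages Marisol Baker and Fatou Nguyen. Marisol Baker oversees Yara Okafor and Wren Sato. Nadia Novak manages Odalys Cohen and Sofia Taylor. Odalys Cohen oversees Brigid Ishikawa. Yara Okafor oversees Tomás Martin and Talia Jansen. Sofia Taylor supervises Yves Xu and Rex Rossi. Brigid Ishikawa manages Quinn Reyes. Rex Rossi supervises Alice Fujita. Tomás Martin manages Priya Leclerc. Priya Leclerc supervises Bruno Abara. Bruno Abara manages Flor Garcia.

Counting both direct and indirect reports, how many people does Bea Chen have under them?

Bea Chen directly manages Marisol Baker, Fatou Nguyen. Under Marisol Baker: Wren Sato, Yara Okafor, Talia Jansen, Tomás Martin, Priya Leclerc, Bruno Abara, Flor Garcia (7). Fatou Nguyen has no reports. So Bea Chen's organization is 2 direct reports plus everyone under them: 8 + 1 = 9.

9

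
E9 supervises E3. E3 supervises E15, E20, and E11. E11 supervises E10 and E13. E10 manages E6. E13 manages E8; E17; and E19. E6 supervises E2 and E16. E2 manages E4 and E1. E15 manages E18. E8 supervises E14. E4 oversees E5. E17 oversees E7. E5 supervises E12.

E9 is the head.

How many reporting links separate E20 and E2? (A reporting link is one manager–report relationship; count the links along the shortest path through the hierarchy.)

E20 is 1 level below E3, and E2 is 4 levels below E3 (their lowest common manager). The shortest path runs up from E20 to E3 and back down to E2: 1 + 4 = 5 links.

5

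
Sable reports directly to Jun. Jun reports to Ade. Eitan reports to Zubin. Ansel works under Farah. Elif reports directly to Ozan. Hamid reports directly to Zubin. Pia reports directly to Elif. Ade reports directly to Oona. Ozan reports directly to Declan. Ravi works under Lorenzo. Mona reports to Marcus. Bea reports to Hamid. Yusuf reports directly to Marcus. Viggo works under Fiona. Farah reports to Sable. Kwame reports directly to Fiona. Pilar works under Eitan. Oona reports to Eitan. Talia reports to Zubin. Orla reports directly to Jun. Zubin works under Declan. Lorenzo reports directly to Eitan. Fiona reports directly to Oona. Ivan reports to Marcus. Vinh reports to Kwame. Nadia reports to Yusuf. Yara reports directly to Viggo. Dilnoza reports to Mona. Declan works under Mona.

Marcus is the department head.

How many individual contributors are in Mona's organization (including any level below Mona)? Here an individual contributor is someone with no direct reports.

10

The people in Mona's organization with no one reporting to them are Dilnoza, Pia, Talia, Pilar, Ravi, Orla, Ansel, Vinh, Yara, Bea. That is 10.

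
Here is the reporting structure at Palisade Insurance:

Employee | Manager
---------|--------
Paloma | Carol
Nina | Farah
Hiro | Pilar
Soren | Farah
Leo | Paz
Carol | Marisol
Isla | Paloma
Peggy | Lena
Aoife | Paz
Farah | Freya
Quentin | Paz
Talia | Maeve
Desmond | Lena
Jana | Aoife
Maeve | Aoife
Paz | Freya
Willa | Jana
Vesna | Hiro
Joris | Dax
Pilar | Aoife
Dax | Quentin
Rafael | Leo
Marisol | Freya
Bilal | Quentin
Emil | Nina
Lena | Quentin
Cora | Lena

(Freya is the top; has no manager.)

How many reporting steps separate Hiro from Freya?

Chain from Hiro up to Freya: Hiro → Pilar → Aoife → Paz → Freya. That is 4 steps up, so Hiro is 4 levels below Freya.

4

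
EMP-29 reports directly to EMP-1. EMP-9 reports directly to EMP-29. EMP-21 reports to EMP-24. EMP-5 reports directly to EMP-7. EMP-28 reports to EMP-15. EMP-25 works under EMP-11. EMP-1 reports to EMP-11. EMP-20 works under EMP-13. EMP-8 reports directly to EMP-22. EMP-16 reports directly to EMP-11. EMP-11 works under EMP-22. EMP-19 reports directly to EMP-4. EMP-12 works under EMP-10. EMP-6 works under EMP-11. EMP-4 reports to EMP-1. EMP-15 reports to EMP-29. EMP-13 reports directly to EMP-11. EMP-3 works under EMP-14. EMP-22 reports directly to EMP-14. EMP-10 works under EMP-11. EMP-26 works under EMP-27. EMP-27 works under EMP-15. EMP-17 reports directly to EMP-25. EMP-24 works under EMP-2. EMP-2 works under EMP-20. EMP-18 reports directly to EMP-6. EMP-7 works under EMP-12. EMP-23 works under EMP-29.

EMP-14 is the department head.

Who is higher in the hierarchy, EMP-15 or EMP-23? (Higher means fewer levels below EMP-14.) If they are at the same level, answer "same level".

same level

Both EMP-15 and EMP-23 are 5 levels below EMP-14.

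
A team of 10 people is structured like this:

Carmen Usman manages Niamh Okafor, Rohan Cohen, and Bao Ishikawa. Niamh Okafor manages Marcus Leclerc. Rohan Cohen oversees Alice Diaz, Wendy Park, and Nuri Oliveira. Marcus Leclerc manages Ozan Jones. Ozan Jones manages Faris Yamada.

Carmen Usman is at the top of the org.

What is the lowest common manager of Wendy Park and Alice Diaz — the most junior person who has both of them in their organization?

Wendy Park's chain of managers is Rohan Cohen, Carmen Usman. Alice Diaz's chain of managers is Rohan Cohen, Carmen Usman. The first manager that appears in both chains is Rohan Cohen.

Rohan Cohen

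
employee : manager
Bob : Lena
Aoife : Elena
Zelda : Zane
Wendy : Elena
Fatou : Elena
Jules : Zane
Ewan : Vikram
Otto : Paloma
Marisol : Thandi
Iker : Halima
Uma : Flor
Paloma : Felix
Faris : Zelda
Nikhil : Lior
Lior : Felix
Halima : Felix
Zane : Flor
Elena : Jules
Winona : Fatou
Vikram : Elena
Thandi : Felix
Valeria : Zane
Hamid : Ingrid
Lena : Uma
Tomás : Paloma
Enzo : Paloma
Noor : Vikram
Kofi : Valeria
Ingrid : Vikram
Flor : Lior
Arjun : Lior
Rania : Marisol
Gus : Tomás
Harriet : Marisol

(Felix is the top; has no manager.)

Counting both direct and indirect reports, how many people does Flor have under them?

Flor directly manages Zane, Uma. Under Zane: Zelda, Faris, Valeria, Kofi, Jules, Elena, Fatou, Winona, Wendy, Vikram, Noor, Ewan, Ingrid, Hamid, Aoife (15). Under Uma: Lena, Bob (2). So Flor's organization is 2 direct reports plus everyone under them: 16 + 3 = 19.

19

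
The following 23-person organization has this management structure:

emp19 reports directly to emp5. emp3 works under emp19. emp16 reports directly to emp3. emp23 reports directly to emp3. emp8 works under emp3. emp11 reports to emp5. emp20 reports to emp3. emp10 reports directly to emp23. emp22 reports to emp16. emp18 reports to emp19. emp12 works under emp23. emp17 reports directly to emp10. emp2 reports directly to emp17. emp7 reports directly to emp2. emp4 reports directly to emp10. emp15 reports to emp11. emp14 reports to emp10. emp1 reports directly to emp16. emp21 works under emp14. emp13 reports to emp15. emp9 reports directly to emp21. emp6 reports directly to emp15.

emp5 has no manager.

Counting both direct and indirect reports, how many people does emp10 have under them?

emp10 directly manages emp17, emp4, emp14. Under emp17: emp2, emp7 (2). emp4 has no reports. Under emp14: emp21, emp9 (2). So emp10's organization is 3 direct reports plus everyone under them: 3 + 1 + 3 = 7.

7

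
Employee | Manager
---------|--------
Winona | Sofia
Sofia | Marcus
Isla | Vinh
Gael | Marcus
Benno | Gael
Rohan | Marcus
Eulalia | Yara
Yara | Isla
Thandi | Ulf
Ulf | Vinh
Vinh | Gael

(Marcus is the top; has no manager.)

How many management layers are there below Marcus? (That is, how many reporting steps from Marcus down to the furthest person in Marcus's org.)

The longest chain under Marcus runs Marcus → Gael → Vinh → Isla → Yara → Eulalia, which is 5 levels below Marcus.

5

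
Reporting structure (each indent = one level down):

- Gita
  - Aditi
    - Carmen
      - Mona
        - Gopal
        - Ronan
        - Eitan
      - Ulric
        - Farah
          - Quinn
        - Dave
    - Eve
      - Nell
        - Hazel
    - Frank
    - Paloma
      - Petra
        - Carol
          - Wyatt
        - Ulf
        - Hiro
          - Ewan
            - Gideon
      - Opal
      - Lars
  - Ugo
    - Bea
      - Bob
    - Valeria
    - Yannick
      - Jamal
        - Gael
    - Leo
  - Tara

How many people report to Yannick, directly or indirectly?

2

Yannick directly manages Jamal. Under Jamal: Gael (1). That's 2 in total.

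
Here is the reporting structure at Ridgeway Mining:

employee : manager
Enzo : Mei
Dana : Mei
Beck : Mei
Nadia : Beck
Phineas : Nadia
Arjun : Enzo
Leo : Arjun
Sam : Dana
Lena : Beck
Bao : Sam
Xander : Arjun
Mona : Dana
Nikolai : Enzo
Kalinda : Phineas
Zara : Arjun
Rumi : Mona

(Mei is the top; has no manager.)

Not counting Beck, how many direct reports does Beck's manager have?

2

Beck reports to Mei. Mei's other direct reports are Enzo, Dana — 2 peers.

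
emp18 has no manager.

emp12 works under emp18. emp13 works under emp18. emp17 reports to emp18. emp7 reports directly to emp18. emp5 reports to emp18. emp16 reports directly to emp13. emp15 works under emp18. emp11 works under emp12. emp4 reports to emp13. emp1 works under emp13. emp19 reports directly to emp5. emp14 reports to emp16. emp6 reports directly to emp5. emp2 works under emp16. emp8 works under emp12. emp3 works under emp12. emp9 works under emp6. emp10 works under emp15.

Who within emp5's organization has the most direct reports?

emp5

Direct-report counts within emp5's organization: emp5 has 2; emp6 has 1. The largest is 2, held by emp5.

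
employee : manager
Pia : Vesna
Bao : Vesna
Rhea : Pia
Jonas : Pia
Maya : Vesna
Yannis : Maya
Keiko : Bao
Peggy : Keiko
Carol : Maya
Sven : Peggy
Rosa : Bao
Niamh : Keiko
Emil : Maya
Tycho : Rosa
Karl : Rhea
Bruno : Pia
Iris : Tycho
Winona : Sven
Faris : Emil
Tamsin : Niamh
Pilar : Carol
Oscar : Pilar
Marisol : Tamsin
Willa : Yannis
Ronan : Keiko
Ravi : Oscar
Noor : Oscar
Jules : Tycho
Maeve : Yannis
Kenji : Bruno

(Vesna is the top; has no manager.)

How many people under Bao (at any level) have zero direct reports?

The people in Bao's organization with no one reporting to them are Jules, Iris, Ronan, Marisol, Winona. That is 5.

5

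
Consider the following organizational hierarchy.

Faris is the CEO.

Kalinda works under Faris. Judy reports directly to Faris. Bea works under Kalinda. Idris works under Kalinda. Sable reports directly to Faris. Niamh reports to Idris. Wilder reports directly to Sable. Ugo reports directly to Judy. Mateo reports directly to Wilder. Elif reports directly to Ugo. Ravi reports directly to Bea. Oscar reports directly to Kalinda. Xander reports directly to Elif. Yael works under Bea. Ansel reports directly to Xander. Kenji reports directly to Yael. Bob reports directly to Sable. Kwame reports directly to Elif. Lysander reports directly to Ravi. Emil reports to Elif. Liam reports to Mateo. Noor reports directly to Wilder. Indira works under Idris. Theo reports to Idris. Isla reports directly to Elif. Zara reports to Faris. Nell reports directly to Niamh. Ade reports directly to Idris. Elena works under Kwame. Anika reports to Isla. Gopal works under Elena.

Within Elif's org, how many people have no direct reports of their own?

The people in Elif's organization with no one reporting to them are Anika, Emil, Gopal, Ansel. That is 4.

4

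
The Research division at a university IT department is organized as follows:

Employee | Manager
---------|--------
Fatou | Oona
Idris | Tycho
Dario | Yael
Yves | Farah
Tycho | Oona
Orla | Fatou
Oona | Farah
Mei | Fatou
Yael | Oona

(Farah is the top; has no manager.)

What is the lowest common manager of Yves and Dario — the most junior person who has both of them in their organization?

Farah

Yves's chain of managers is Farah. Dario's chain of managers is Yael, Oona, Farah. The first manager that appears in both chains is Farah.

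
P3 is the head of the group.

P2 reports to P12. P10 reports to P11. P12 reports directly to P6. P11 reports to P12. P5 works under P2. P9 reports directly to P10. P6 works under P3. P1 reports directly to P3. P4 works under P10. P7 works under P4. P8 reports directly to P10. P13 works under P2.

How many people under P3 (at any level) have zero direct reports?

6

The people in P3's organization with no one reporting to them are P1, P13, P5, P9, P8, P7. That is 6.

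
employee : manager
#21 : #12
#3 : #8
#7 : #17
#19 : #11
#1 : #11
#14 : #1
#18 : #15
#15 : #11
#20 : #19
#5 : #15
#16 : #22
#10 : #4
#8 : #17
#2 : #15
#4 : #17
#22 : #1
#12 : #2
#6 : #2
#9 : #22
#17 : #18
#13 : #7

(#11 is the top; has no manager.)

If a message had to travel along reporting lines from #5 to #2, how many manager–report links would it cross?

#5 is 1 level below #15, and #2 is 1 level below #15 (their lowest common manager). The shortest path runs up from #5 to #15 and back down to #2: 1 + 1 = 2 links.

2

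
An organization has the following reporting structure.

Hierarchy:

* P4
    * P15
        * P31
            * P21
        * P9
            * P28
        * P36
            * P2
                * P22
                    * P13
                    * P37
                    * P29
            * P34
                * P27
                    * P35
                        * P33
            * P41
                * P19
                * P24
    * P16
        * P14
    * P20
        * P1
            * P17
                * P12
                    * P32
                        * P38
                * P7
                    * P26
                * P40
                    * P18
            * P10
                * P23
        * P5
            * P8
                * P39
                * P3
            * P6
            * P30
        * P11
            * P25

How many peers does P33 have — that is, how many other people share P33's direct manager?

0

P33 reports to P35, and P35 has no other direct reports. P33 has 0 peers.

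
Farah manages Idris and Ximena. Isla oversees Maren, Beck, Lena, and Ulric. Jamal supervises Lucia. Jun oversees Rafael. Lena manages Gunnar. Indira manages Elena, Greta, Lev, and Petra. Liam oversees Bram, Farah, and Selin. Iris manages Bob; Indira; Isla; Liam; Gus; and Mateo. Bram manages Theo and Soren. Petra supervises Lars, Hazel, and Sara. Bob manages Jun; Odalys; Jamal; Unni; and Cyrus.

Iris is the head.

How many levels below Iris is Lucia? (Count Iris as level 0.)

Chain from Lucia up to Iris: Lucia → Jamal → Bob → Iris. That is 3 steps up, so Lucia is 3 levels below Iris.

3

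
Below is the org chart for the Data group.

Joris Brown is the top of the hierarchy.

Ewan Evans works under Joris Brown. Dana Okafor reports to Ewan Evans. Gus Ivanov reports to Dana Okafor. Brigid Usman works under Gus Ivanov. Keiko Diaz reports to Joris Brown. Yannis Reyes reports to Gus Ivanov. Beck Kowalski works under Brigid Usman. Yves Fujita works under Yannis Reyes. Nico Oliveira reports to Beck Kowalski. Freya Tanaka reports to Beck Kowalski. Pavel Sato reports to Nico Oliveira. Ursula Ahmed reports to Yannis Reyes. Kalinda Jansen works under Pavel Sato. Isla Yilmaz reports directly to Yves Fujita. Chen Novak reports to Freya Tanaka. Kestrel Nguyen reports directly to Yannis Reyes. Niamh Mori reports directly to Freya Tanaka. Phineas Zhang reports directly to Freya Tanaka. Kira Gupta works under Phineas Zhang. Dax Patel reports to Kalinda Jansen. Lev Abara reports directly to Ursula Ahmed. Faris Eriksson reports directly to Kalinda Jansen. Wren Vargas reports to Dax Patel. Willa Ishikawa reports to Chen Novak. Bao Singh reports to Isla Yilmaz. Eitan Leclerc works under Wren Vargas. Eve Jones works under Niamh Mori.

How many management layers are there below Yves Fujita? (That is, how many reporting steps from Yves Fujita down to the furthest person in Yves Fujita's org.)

2

The longest chain under Yves Fujita runs Yves Fujita → Isla Yilmaz → Bao Singh, which is 2 levels below Yves Fujita.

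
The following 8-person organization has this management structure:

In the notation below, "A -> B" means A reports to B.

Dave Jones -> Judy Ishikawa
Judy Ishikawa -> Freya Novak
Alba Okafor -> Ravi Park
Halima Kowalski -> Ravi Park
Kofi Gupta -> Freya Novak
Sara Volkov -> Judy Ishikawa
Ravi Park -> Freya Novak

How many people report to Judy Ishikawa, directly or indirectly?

Judy Ishikawa directly manages Dave Jones, Sara Volkov. Dave Jones has no reports. Sara Volkov has no reports. So Judy Ishikawa's organization is 2 direct reports plus everyone under them: 1 + 1 = 2.

2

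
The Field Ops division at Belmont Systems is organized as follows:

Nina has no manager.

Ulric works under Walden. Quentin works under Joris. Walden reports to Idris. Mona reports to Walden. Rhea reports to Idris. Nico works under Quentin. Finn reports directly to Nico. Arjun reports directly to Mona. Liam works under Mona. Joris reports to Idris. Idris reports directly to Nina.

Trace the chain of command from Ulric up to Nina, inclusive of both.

Ulric reports to Walden. Walden reports to Idris. Idris reports to Nina. Nina is at the top.

Ulric -> Walden -> Idris -> Nina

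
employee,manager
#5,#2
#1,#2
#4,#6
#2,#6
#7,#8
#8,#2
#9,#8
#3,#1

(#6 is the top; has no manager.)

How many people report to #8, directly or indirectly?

2

#8 directly manages #7, #9. #7 has no reports. #9 has no reports. So #8's organization is 2 direct reports plus everyone under them: 1 + 1 = 2.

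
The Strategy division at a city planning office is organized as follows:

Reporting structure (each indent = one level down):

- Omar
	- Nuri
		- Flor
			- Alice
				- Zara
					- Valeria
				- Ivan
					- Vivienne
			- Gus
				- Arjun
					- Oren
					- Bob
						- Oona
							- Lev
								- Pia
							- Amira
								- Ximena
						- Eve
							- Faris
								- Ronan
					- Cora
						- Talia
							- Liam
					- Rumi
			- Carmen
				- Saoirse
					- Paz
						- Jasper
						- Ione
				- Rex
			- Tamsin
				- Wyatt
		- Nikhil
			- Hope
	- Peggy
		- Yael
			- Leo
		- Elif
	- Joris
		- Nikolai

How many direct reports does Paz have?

2

Paz directly manages Jasper, Ione. That is 2 direct reports.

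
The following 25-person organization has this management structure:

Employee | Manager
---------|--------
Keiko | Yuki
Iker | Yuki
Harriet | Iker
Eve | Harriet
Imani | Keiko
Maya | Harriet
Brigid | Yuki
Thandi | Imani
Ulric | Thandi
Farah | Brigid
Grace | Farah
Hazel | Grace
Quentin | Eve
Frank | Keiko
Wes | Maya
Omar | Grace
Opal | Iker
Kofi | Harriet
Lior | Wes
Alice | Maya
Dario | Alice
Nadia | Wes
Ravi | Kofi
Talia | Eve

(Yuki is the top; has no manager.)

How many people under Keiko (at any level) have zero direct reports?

The people in Keiko's organization with no one reporting to them are Frank, Ulric. That is 2.

2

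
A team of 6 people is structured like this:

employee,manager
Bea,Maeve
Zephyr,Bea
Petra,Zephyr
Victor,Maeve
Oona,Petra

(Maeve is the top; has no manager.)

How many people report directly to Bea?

Bea directly manages Zephyr. That is 1 direct report.

1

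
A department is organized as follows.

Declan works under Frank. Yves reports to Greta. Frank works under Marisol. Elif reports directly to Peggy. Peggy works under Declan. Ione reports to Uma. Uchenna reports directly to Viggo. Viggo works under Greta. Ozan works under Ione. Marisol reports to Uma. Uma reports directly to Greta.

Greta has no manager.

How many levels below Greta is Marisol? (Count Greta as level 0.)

Chain from Marisol up to Greta: Marisol → Uma → Greta. That is 2 steps up, so Marisol is 2 levels below Greta.

2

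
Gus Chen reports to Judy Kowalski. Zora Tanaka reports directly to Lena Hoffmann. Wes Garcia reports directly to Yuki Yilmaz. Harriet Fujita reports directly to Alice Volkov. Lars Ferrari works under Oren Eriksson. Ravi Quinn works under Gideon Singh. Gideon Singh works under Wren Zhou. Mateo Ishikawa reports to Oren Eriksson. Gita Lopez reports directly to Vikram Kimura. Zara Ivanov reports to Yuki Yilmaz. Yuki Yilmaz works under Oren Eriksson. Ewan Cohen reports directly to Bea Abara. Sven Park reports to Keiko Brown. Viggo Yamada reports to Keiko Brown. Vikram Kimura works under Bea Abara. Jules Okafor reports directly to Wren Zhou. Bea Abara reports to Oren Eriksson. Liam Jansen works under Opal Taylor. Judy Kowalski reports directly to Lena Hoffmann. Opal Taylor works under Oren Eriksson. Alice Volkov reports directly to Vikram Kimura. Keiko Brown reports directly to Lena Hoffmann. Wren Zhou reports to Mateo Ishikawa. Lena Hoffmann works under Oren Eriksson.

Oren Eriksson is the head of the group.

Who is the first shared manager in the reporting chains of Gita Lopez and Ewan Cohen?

Bea Abara

Gita Lopez's chain of managers is Vikram Kimura, Bea Abara, Oren Eriksson. Ewan Cohen's chain of managers is Bea Abara, Oren Eriksson. The first manager that appears in both chains is Bea Abara.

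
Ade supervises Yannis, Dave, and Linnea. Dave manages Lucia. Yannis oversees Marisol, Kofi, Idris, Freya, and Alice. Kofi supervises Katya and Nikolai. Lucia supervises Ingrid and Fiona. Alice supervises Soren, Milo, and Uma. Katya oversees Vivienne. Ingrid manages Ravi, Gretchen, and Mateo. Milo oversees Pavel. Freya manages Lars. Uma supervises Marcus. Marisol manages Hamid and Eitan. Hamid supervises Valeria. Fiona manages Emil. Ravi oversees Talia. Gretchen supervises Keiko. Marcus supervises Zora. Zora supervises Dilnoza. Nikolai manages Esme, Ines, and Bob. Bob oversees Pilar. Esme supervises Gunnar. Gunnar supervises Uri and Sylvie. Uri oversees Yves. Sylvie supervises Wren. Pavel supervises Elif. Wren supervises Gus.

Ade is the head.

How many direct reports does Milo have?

1

Milo directly manages Pavel. That is 1 direct report.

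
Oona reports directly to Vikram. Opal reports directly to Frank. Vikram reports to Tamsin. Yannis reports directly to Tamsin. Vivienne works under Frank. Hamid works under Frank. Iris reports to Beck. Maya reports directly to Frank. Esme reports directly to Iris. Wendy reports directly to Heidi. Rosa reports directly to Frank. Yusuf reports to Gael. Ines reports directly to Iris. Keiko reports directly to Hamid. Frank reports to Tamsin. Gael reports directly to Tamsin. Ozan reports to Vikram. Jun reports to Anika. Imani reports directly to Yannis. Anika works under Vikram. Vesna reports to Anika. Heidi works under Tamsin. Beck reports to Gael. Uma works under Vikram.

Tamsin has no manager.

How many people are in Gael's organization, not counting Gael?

5

Gael directly manages Beck, Yusuf. Under Beck: Iris, Esme, Ines (3). Yusuf has no reports. So Gael's organization is 2 direct reports plus everyone under them: 4 + 1 = 5.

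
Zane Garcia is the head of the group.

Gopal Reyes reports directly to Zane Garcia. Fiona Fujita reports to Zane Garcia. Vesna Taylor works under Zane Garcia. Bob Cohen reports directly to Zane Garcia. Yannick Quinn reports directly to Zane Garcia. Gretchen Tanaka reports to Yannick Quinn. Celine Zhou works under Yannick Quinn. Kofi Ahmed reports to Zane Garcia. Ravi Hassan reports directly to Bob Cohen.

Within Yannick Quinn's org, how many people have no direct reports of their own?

2

The people in Yannick Quinn's organization with no one reporting to them are Celine Zhou, Gretchen Tanaka. That is 2.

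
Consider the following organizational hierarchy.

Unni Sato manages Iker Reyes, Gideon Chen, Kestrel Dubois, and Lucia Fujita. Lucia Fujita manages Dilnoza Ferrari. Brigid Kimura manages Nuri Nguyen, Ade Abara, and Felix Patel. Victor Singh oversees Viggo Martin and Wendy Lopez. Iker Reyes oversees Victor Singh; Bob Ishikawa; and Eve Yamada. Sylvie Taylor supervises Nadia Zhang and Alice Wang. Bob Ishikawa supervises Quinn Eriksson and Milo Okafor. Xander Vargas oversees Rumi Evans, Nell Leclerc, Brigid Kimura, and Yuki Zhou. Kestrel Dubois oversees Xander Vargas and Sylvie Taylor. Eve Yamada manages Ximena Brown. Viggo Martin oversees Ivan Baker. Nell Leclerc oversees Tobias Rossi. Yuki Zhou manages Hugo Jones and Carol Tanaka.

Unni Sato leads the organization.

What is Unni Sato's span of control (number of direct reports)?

Unni Sato directly manages Iker Reyes, Gideon Chen, Kestrel Dubois, Lucia Fujita. That is 4 direct reports.

4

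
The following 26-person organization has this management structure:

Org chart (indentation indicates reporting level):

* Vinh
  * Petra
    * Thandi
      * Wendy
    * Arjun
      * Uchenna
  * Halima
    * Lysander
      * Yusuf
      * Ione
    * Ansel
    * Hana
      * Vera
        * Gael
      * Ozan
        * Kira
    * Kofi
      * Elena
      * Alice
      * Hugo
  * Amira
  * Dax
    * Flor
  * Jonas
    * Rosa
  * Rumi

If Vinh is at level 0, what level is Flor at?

2

Chain from Flor up to Vinh: Flor → Dax → Vinh. That is 2 steps up, so Flor is 2 levels below Vinh.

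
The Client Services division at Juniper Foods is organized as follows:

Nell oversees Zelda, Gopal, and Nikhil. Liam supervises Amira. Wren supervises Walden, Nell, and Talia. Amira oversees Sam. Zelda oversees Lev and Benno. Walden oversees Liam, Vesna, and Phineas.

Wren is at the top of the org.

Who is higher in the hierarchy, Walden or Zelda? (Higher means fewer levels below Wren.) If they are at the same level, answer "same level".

Walden

Walden is 1 level below Wren; Zelda is 2. Walden is higher.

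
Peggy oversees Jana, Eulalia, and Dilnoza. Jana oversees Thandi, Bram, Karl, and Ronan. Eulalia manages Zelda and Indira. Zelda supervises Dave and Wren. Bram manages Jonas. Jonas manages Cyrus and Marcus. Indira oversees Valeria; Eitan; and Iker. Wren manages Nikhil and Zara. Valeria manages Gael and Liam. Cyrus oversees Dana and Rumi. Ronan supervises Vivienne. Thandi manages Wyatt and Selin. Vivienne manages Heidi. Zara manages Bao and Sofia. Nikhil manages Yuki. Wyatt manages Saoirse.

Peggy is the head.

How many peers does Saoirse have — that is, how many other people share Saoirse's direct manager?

0

Saoirse reports to Wyatt, and Wyatt has no other direct reports. Saoirse has 0 peers.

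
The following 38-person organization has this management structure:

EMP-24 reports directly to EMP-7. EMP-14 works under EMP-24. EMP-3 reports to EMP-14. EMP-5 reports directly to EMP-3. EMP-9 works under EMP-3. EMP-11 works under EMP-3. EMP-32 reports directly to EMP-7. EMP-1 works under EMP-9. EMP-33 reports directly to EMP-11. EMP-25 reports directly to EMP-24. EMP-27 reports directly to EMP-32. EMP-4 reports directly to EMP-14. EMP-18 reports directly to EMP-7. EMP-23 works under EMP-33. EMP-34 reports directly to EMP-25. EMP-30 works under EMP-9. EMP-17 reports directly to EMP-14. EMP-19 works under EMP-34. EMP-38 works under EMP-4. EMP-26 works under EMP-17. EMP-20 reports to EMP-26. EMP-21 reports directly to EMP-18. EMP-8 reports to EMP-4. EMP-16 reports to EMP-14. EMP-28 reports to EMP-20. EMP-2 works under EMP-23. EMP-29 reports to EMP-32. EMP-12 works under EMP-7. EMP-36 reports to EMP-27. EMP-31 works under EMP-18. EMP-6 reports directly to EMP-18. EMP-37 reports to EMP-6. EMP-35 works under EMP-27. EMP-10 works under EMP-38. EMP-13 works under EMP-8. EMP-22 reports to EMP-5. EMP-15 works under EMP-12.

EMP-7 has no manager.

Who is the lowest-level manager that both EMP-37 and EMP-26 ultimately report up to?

EMP-7

EMP-37's chain of managers is EMP-6, EMP-18, EMP-7. EMP-26's chain of managers is EMP-17, EMP-14, EMP-24, EMP-7. The first manager that appears in both chains is EMP-7.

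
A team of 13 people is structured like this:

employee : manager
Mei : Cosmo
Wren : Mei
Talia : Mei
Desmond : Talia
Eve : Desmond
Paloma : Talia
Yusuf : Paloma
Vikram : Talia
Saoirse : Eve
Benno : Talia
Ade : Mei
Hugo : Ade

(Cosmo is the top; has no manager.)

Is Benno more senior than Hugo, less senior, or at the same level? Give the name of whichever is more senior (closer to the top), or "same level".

same level

Both Benno and Hugo are 3 levels below Cosmo.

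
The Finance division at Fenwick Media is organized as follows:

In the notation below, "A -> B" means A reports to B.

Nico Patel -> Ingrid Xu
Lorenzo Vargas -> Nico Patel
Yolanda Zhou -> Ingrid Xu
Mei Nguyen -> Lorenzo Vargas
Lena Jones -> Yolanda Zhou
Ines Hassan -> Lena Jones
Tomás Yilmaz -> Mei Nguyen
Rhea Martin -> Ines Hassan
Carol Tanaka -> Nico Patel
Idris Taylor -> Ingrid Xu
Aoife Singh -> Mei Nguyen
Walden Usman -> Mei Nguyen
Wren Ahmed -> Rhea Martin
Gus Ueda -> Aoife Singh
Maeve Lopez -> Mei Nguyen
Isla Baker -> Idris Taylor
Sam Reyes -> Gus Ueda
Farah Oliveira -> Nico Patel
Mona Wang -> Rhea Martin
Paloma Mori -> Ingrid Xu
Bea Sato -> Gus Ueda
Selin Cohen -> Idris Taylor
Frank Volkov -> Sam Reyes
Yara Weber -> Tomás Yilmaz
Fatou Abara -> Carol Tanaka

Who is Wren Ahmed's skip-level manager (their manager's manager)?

Ines Hassan

Wren Ahmed reports to Rhea Martin, and Rhea Martin reports to Ines Hassan. So Wren Ahmed's skip-level manager is Ines Hassan.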